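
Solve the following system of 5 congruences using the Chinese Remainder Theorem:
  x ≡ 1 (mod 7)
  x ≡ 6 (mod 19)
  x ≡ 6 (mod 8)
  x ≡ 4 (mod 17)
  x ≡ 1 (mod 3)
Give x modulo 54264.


Product of moduli M = 7 · 19 · 8 · 17 · 3 = 54264.
Merge one congruence at a time:
  Start: x ≡ 1 (mod 7).
  Combine with x ≡ 6 (mod 19); new modulus lcm = 133.
    Write x = 1 + 7·t and substitute into x ≡ 6 (mod 19): 7·t ≡ 6 − 1 = 5 (mod 19).
    The inverse of 7 mod 19 is 11 (since 7·11 = 77 = 4·19 + 1), so t ≡ 11·5 = 55 ≡ 17 (mod 19).
    Then x = 1 + 7·17 = 120, valid modulo lcm(7, 19) = 133: x ≡ 120 (mod 133).
  Combine with x ≡ 6 (mod 8); new modulus lcm = 1064.
    Write x = 120 + 133·t and substitute into x ≡ 6 (mod 8): 133·t ≡ 6 − 120 = -114 (mod 8).
    Reduce coefficients mod 8: 5·t ≡ 6 (mod 8).
    The inverse of 5 mod 8 is 5 (since 5·5 = 25 = 3·8 + 1), so t ≡ 5·6 = 30 ≡ 6 (mod 8).
    Then x = 120 + 133·6 = 918, valid modulo lcm(133, 8) = 1064: x ≡ 918 (mod 1064).
  Combine with x ≡ 4 (mod 17); new modulus lcm = 18088.
    Write x = 918 + 1064·t and substitute into x ≡ 4 (mod 17): 1064·t ≡ 4 − 918 = -914 (mod 17).
    Reduce coefficients mod 17: 10·t ≡ 4 (mod 17).
    The inverse of 10 mod 17 is 12 (since 10·12 = 120 = 7·17 + 1), so t ≡ 12·4 = 48 ≡ 14 (mod 17).
    Then x = 918 + 1064·14 = 15814, valid modulo lcm(1064, 17) = 18088: x ≡ 15814 (mod 18088).
  Combine with x ≡ 1 (mod 3); new modulus lcm = 54264.
    Write x = 15814 + 18088·t and substitute into x ≡ 1 (mod 3): 18088·t ≡ 1 − 15814 = -15813 (mod 3).
    Reduce coefficients mod 3: 1·t ≡ 0 (mod 3).
    So t ≡ 0 (mod 3).
    Then x = 15814 + 18088·0 = 15814, valid modulo lcm(18088, 3) = 54264: x ≡ 15814 (mod 54264).
Verify against each original: 15814 mod 7 = 1, 15814 mod 19 = 6, 15814 mod 8 = 6, 15814 mod 17 = 4, 15814 mod 3 = 1.

x ≡ 15814 (mod 54264).


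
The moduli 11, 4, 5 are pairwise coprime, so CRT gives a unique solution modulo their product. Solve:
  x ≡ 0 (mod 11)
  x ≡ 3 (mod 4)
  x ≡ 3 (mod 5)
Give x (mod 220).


Moduli 11, 4, 5 are pairwise coprime; by CRT there is a unique solution modulo M = 11 · 4 · 5 = 220.
Solve pairwise, accumulating the modulus:
  Start with x ≡ 0 (mod 11).
  Combine with x ≡ 3 (mod 4): since gcd(11, 4) = 1, we get a unique residue mod 44.
    Write x = 0 + 11·t and substitute into x ≡ 3 (mod 4): 11·t ≡ 3 − 0 = 3 (mod 4).
    Reduce coefficients mod 4: 3·t ≡ 3 (mod 4).
    The inverse of 3 mod 4 is 3 (since 3·3 = 9 = 2·4 + 1), so t ≡ 3·3 = 9 ≡ 1 (mod 4).
    Then x = 0 + 11·1 = 11, valid modulo lcm(11, 4) = 44: x ≡ 11 (mod 44).
  Combine with x ≡ 3 (mod 5): since gcd(44, 5) = 1, we get a unique residue mod 220.
    Write x = 11 + 44·t and substitute into x ≡ 3 (mod 5): 44·t ≡ 3 − 11 = -8 (mod 5).
    Reduce coefficients mod 5: 4·t ≡ 2 (mod 5).
    The inverse of 4 mod 5 is 4 (since 4·4 = 16 = 3·5 + 1), so t ≡ 4·2 = 8 ≡ 3 (mod 5).
    Then x = 11 + 44·3 = 143, valid modulo lcm(44, 5) = 220: x ≡ 143 (mod 220).
Verify: 143 mod 11 = 0 ✓, 143 mod 4 = 3 ✓, 143 mod 5 = 3 ✓.

x ≡ 143 (mod 220).


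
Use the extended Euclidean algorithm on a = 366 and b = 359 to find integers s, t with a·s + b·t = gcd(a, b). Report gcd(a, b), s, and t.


Euclidean algorithm on (366, 359) — divide until remainder is 0:
  366 = 1 · 359 + 7
  359 = 51 · 7 + 2
  7 = 3 · 2 + 1
  2 = 2 · 1 + 0
gcd(366, 359) = 1.
Track Bezout coefficients alongside the remainders: start with r₀ = 366 = a·1 + b·0 (s = 1, t = 0) and r₁ = 359 = a·0 + b·1 (s = 0, t = 1); each new remainder r_{k+1} = r_{k-1} − q_k·r_k inherits s_{k+1} = s_{k-1} − q_k·s_k, t_{k+1} = t_{k-1} − q_k·t_k, so r_k = a·s_k + b·t_k at every step:
  q = 1: r = 7, s = 1 − 1·0 = 1, t = 0 − 1·1 = -1  (check: 366·1 + 359·(-1) = 7)
  q = 51: r = 2, s = 0 − 51·1 = -51, t = 1 − 51·(-1) = 52  (check: 366·(-51) + 359·52 = 2)
  q = 3: r = 1, s = 1 − 3·(-51) = 154, t = -1 − 3·52 = -157  (check: 366·154 + 359·(-157) = 1)
The row with r = 1 (the gcd) gives the Bezout coefficients s = 154, t = -157.
Result: 366 · (154) + 359 · (-157) = 1.

gcd(366, 359) = 1; s = 154, t = -157 (check: 366·154 + 359·(-157) = 1).


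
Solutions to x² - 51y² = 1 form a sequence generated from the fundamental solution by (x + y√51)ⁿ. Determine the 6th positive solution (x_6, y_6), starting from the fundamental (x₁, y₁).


Step 1: Find the fundamental solution (x₁, y₁) of x² - 51y² = 1.
  Expand √51 as a continued fraction. a₀ = ⌊√51⌋ = 7; iterate m_{k+1} = d_k·a_k − m_k, d_{k+1} = (51 − m_{k+1}²)/d_k, a_{k+1} = ⌊(a₀ + m_{k+1})/d_{k+1}⌋ (starting m₀ = 0, d₀ = 1), with convergents p_k = a_k·p_{k-1} + p_{k-2}, q_k = a_k·q_{k-1} + q_{k-2} (p₋₁ = 1, q₋₁ = 0):
  k = 0: a₀ = 7; p₀/q₀ = 7/1; p₀² − 51·q₀² = 49 − 51 = -2.
  k = 1: m = 7, d = 2, a = ⌊(7 + 7)/2⌋ = 7; p/q = (7·7 + 1)/(7·1 + 0) = 50/7; p² − 51·q² = 2500 − 2499 = 1.
  The first convergent with p² − 51·q² = 1 gives the fundamental solution (x₁, y₁) = (50, 7).
Step 2: Apply the recurrence (x_{n+1}, y_{n+1}) = (x₁x_n + 51y₁y_n, x₁y_n + y₁x_n) repeatedly.
  From (x_1, y_1) = (50, 7): x_2 = 50·50 + 51·7·7 = 4999; y_2 = 50·7 + 7·50 = 700.
  From (x_2, y_2) = (4999, 700): x_3 = 50·4999 + 51·7·700 = 499850; y_3 = 50·700 + 7·4999 = 69993.
  From (x_3, y_3) = (499850, 69993): x_4 = 50·499850 + 51·7·69993 = 49980001; y_4 = 50·69993 + 7·499850 = 6998600.
  From (x_4, y_4) = (49980001, 6998600): x_5 = 50·49980001 + 51·7·6998600 = 4997500250; y_5 = 50·6998600 + 7·49980001 = 699790007.
  From (x_5, y_5) = (4997500250, 699790007): x_6 = 50·4997500250 + 51·7·699790007 = 499700044999; y_6 = 50·699790007 + 7·4997500250 = 69972002100.
Step 3: Verify x_6² - 51·y_6² = 249700134972002624910001 - 249700134972002624910000 = 1 (should be 1). ✓

(x_1, y_1) = (50, 7); (x_6, y_6) = (499700044999, 69972002100).


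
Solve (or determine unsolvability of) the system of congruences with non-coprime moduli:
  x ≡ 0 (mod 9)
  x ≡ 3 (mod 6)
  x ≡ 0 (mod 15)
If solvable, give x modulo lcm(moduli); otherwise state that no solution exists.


Moduli 9, 6, 15 are not pairwise coprime, so CRT works modulo lcm(m_i) when all pairwise compatibility conditions hold.
Pairwise compatibility: gcd(m_i, m_j) must divide a_i - a_j for every pair.
Merge one congruence at a time:
  Start: x ≡ 0 (mod 9).
  Combine with x ≡ 3 (mod 6): gcd(9, 6) = 3; 3 - 0 = 3, which IS divisible by 3, so compatible.
    Write x = 0 + 9·t and substitute into x ≡ 3 (mod 6): 9·t ≡ 3 − 0 = 3 (mod 6).
    Divide the congruence (and modulus) by g = 3: 3·t ≡ 1 (mod 2).
    Reduce coefficients mod 2: 1·t ≡ 1 (mod 2).
    So t ≡ 1 (mod 2).
    Then x = 0 + 9·1 = 9, valid modulo lcm(9, 6) = 18: x ≡ 9 (mod 18).
  Combine with x ≡ 0 (mod 15): gcd(18, 15) = 3; 0 - 9 = -9, which IS divisible by 3, so compatible.
    Write x = 9 + 18·t and substitute into x ≡ 0 (mod 15): 18·t ≡ 0 − 9 = -9 (mod 15).
    Divide the congruence (and modulus) by g = 3: 6·t ≡ -3 (mod 5).
    Reduce coefficients mod 5: 1·t ≡ 2 (mod 5).
    So t ≡ 2 (mod 5).
    Then x = 9 + 18·2 = 45, valid modulo lcm(18, 15) = 90: x ≡ 45 (mod 90).
Verify: 45 mod 9 = 0, 45 mod 6 = 3, 45 mod 15 = 0.

x ≡ 45 (mod 90).


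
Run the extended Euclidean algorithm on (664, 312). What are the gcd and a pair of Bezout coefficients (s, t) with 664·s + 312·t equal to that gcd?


Euclidean algorithm on (664, 312) — divide until remainder is 0:
  664 = 2 · 312 + 40
  312 = 7 · 40 + 32
  40 = 1 · 32 + 8
  32 = 4 · 8 + 0
gcd(664, 312) = 8.
Track Bezout coefficients alongside the remainders: start with r₀ = 664 = a·1 + b·0 (s = 1, t = 0) and r₁ = 312 = a·0 + b·1 (s = 0, t = 1); each new remainder r_{k+1} = r_{k-1} − q_k·r_k inherits s_{k+1} = s_{k-1} − q_k·s_k, t_{k+1} = t_{k-1} − q_k·t_k, so r_k = a·s_k + b·t_k at every step:
  q = 2: r = 40, s = 1 − 2·0 = 1, t = 0 − 2·1 = -2  (check: 664·1 + 312·(-2) = 40)
  q = 7: r = 32, s = 0 − 7·1 = -7, t = 1 − 7·(-2) = 15  (check: 664·(-7) + 312·15 = 32)
  q = 1: r = 8, s = 1 − 1·(-7) = 8, t = -2 − 1·15 = -17  (check: 664·8 + 312·(-17) = 8)
The row with r = 8 (the gcd) gives the Bezout coefficients s = 8, t = -17.
Result: 664 · (8) + 312 · (-17) = 8.

gcd(664, 312) = 8; s = 8, t = -17 (check: 664·8 + 312·(-17) = 8).


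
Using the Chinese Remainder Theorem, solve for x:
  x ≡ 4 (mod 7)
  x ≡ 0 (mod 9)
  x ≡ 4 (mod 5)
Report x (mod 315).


Moduli 7, 9, 5 are pairwise coprime; by CRT there is a unique solution modulo M = 7 · 9 · 5 = 315.
Solve pairwise, accumulating the modulus:
  Start with x ≡ 4 (mod 7).
  Combine with x ≡ 0 (mod 9): since gcd(7, 9) = 1, we get a unique residue mod 63.
    Write x = 4 + 7·t and substitute into x ≡ 0 (mod 9): 7·t ≡ 0 − 4 = -4 (mod 9).
    Reduce coefficients mod 9: 7·t ≡ 5 (mod 9).
    The inverse of 7 mod 9 is 4 (since 7·4 = 28 = 3·9 + 1), so t ≡ 4·5 = 20 ≡ 2 (mod 9).
    Then x = 4 + 7·2 = 18, valid modulo lcm(7, 9) = 63: x ≡ 18 (mod 63).
  Combine with x ≡ 4 (mod 5): since gcd(63, 5) = 1, we get a unique residue mod 315.
    Write x = 18 + 63·t and substitute into x ≡ 4 (mod 5): 63·t ≡ 4 − 18 = -14 (mod 5).
    Reduce coefficients mod 5: 3·t ≡ 1 (mod 5).
    The inverse of 3 mod 5 is 2 (since 3·2 = 6 = 1·5 + 1), so t ≡ 2·1 = 2 ≡ 2 (mod 5).
    Then x = 18 + 63·2 = 144, valid modulo lcm(63, 5) = 315: x ≡ 144 (mod 315).
Verify: 144 mod 7 = 4 ✓, 144 mod 9 = 0 ✓, 144 mod 5 = 4 ✓.

x ≡ 144 (mod 315).


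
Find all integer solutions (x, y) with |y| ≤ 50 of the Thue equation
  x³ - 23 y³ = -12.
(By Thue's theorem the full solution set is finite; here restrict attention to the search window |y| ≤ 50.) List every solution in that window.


The equation is x³ - 23y³ = -12. For fixed y, x³ = 23·y³ − 12, so a solution requires the RHS to be a perfect cube.
Strategy: iterate y from -50 to 50, compute RHS = 23·y³ − 12, and check whether it is a (positive or negative) perfect cube.
Check small values of y:
  y = 0: RHS = -12 is not a perfect cube.
  y = 1: RHS = 11 is not a perfect cube.
  y = -1: RHS = -35 is not a perfect cube.
  y = 2: RHS = 172 is not a perfect cube.
  y = -2: RHS = -196 is not a perfect cube.
  y = 3: RHS = 609 is not a perfect cube.
  y = -3: RHS = -633 is not a perfect cube.
Continuing the search up to |y| = 50 finds no solutions either.
No (x, y) in the scanned range satisfies the equation.

No integer solutions with |y| ≤ 50.


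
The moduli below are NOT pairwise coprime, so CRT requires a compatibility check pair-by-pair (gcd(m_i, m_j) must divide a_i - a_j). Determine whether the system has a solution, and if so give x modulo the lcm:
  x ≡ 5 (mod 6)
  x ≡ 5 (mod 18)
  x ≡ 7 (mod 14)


Moduli 6, 18, 14 are not pairwise coprime, so CRT works modulo lcm(m_i) when all pairwise compatibility conditions hold.
Pairwise compatibility: gcd(m_i, m_j) must divide a_i - a_j for every pair.
Merge one congruence at a time:
  Start: x ≡ 5 (mod 6).
  Combine with x ≡ 5 (mod 18): gcd(6, 18) = 6; 5 - 5 = 0, which IS divisible by 6, so compatible.
    Write x = 5 + 6·t and substitute into x ≡ 5 (mod 18): 6·t ≡ 5 − 5 = 0 (mod 18).
    Divide the congruence (and modulus) by g = 6: 1·t ≡ 0 (mod 3).
    So t ≡ 0 (mod 3).
    Then x = 5 + 6·0 = 5, valid modulo lcm(6, 18) = 18: x ≡ 5 (mod 18).
  Combine with x ≡ 7 (mod 14): gcd(18, 14) = 2; 7 - 5 = 2, which IS divisible by 2, so compatible.
    Write x = 5 + 18·t and substitute into x ≡ 7 (mod 14): 18·t ≡ 7 − 5 = 2 (mod 14).
    Divide the congruence (and modulus) by g = 2: 9·t ≡ 1 (mod 7).
    Reduce coefficients mod 7: 2·t ≡ 1 (mod 7).
    The inverse of 2 mod 7 is 4 (since 2·4 = 8 = 1·7 + 1), so t ≡ 4·1 = 4 ≡ 4 (mod 7).
    Then x = 5 + 18·4 = 77, valid modulo lcm(18, 14) = 126: x ≡ 77 (mod 126).
Verify: 77 mod 6 = 5, 77 mod 18 = 5, 77 mod 14 = 7.

x ≡ 77 (mod 126).


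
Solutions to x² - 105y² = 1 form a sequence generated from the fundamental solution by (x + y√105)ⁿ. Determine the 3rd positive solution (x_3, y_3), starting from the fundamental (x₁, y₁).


Step 1: Find the fundamental solution (x₁, y₁) of x² - 105y² = 1.
  Expand √105 as a continued fraction. a₀ = ⌊√105⌋ = 10; iterate m_{k+1} = d_k·a_k − m_k, d_{k+1} = (105 − m_{k+1}²)/d_k, a_{k+1} = ⌊(a₀ + m_{k+1})/d_{k+1}⌋ (starting m₀ = 0, d₀ = 1), with convergents p_k = a_k·p_{k-1} + p_{k-2}, q_k = a_k·q_{k-1} + q_{k-2} (p₋₁ = 1, q₋₁ = 0):
  k = 0: a₀ = 10; p₀/q₀ = 10/1; p₀² − 105·q₀² = 100 − 105 = -5.
  k = 1: m = 10, d = 5, a = ⌊(10 + 10)/5⌋ = 4; p/q = (4·10 + 1)/(4·1 + 0) = 41/4; p² − 105·q² = 1681 − 1680 = 1.
  The first convergent with p² − 105·q² = 1 gives the fundamental solution (x₁, y₁) = (41, 4).
Step 2: Apply the recurrence (x_{n+1}, y_{n+1}) = (x₁x_n + 105y₁y_n, x₁y_n + y₁x_n) repeatedly.
  From (x_1, y_1) = (41, 4): x_2 = 41·41 + 105·4·4 = 3361; y_2 = 41·4 + 4·41 = 328.
  From (x_2, y_2) = (3361, 328): x_3 = 41·3361 + 105·4·328 = 275561; y_3 = 41·328 + 4·3361 = 26892.
Step 3: Verify x_3² - 105·y_3² = 75933864721 - 75933864720 = 1 (should be 1). ✓

(x_1, y_1) = (41, 4); (x_3, y_3) = (275561, 26892).


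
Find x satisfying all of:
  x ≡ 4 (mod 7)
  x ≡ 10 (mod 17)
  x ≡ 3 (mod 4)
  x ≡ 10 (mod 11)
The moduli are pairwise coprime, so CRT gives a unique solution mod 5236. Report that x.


Product of moduli M = 7 · 17 · 4 · 11 = 5236.
Merge one congruence at a time:
  Start: x ≡ 4 (mod 7).
  Combine with x ≡ 10 (mod 17); new modulus lcm = 119.
    Write x = 4 + 7·t and substitute into x ≡ 10 (mod 17): 7·t ≡ 10 − 4 = 6 (mod 17).
    The inverse of 7 mod 17 is 5 (since 7·5 = 35 = 2·17 + 1), so t ≡ 5·6 = 30 ≡ 13 (mod 17).
    Then x = 4 + 7·13 = 95, valid modulo lcm(7, 17) = 119: x ≡ 95 (mod 119).
  Combine with x ≡ 3 (mod 4); new modulus lcm = 476.
    Write x = 95 + 119·t and substitute into x ≡ 3 (mod 4): 119·t ≡ 3 − 95 = -92 (mod 4).
    Reduce coefficients mod 4: 3·t ≡ 0 (mod 4).
    The inverse of 3 mod 4 is 3 (since 3·3 = 9 = 2·4 + 1), so t ≡ 3·0 = 0 ≡ 0 (mod 4).
    Then x = 95 + 119·0 = 95, valid modulo lcm(119, 4) = 476: x ≡ 95 (mod 476).
  Combine with x ≡ 10 (mod 11); new modulus lcm = 5236.
    Write x = 95 + 476·t and substitute into x ≡ 10 (mod 11): 476·t ≡ 10 − 95 = -85 (mod 11).
    Reduce coefficients mod 11: 3·t ≡ 3 (mod 11).
    The inverse of 3 mod 11 is 4 (since 3·4 = 12 = 1·11 + 1), so t ≡ 4·3 = 12 ≡ 1 (mod 11).
    Then x = 95 + 476·1 = 571, valid modulo lcm(476, 11) = 5236: x ≡ 571 (mod 5236).
Verify against each original: 571 mod 7 = 4, 571 mod 17 = 10, 571 mod 4 = 3, 571 mod 11 = 10.

x ≡ 571 (mod 5236).


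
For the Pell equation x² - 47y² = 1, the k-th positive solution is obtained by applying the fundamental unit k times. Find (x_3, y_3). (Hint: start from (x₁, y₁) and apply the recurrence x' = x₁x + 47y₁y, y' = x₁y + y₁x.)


Step 1: Find the fundamental solution (x₁, y₁) of x² - 47y² = 1.
  Expand √47 as a continued fraction. a₀ = ⌊√47⌋ = 6; iterate m_{k+1} = d_k·a_k − m_k, d_{k+1} = (47 − m_{k+1}²)/d_k, a_{k+1} = ⌊(a₀ + m_{k+1})/d_{k+1}⌋ (starting m₀ = 0, d₀ = 1), with convergents p_k = a_k·p_{k-1} + p_{k-2}, q_k = a_k·q_{k-1} + q_{k-2} (p₋₁ = 1, q₋₁ = 0):
  k = 0: a₀ = 6; p₀/q₀ = 6/1; p₀² − 47·q₀² = 36 − 47 = -11.
  k = 1: m = 6, d = 11, a = ⌊(6 + 6)/11⌋ = 1; p/q = (1·6 + 1)/(1·1 + 0) = 7/1; p² − 47·q² = 49 − 47 = 2.
  k = 2: m = 5, d = 2, a = ⌊(6 + 5)/2⌋ = 5; p/q = (5·7 + 6)/(5·1 + 1) = 41/6; p² − 47·q² = 1681 − 1692 = -11.
  k = 3: m = 5, d = 11, a = ⌊(6 + 5)/11⌋ = 1; p/q = (1·41 + 7)/(1·6 + 1) = 48/7; p² − 47·q² = 2304 − 2303 = 1.
  The first convergent with p² − 47·q² = 1 gives the fundamental solution (x₁, y₁) = (48, 7).
Step 2: Apply the recurrence (x_{n+1}, y_{n+1}) = (x₁x_n + 47y₁y_n, x₁y_n + y₁x_n) repeatedly.
  From (x_1, y_1) = (48, 7): x_2 = 48·48 + 47·7·7 = 4607; y_2 = 48·7 + 7·48 = 672.
  From (x_2, y_2) = (4607, 672): x_3 = 48·4607 + 47·7·672 = 442224; y_3 = 48·672 + 7·4607 = 64505.
Step 3: Verify x_3² - 47·y_3² = 195562066176 - 195562066175 = 1 (should be 1). ✓

(x_1, y_1) = (48, 7); (x_3, y_3) = (442224, 64505).


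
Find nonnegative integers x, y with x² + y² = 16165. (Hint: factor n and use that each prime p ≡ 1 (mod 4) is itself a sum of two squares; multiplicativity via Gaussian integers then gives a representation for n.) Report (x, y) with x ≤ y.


Step 1: Factor n = 16165 = 5 · 53 · 61.
Step 2: Check the mod-4 condition on each prime factor: 5 ≡ 1 (mod 4), exponent 1; 53 ≡ 1 (mod 4), exponent 1; 61 ≡ 1 (mod 4), exponent 1.
All primes ≡ 3 (mod 4) appear to even exponent (or don't appear), so by the two-squares theorem n IS expressible as a sum of two squares.
Step 3: Build a representation. Here n = 5 · 53 · 61 is a product of primes ≡ 1 (mod 4). Each prime p ≡ 1 (mod 4) is itself a sum of two squares; find a² by testing p − a² for a perfect square:
  5: 5 − 1² = 4 = 2² ⇒ 5 = 1² + 2².
  53: 53 − 1² = 52, 53 − 2² = 49 = 7² ⇒ 53 = 2² + 7².
  61: 61 − 1² = 60, 61 − 2² = 57, 61 − 3² = 52, 61 − 4² = 45, 61 − 5² = 36 = 6² ⇒ 61 = 5² + 6².
  Combine using the Brahmagupta–Fibonacci identity (a² + b²)(c² + d²) = (ac − bd)² + (ad + bc)² = (ac + bd)² + (ad − bc)²:
  5 · 53 = 265: from (1² + 2²)(2² + 7²), take (1·2 − 2·7, 1·7 + 2·2) = (2 − 14, 7 + 4) = (-12, 11); dropping signs (only squares matter) gives (12, 11); check 12² + 11² = 144 + 121 = 265 ✓.
  265 · 61 = 16165: from (12² + 11²)(5² + 6²), take (12·5 − 11·6, 12·6 + 11·5) = (60 − 66, 72 + 55) = (-6, 127); dropping signs (only squares matter) gives (6, 127); check 6² + 127² = 36 + 16129 = 16165 ✓.
Step 4: Order so x ≤ y and verify: 6² + 127² = 36 + 16129 = 16165 = n. ✓

n = 16165 = 6² + 127² (one valid representation with x ≤ y).


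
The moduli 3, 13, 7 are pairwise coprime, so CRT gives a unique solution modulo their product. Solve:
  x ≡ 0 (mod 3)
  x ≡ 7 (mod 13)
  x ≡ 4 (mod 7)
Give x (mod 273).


Moduli 3, 13, 7 are pairwise coprime; by CRT there is a unique solution modulo M = 3 · 13 · 7 = 273.
Solve pairwise, accumulating the modulus:
  Start with x ≡ 0 (mod 3).
  Combine with x ≡ 7 (mod 13): since gcd(3, 13) = 1, we get a unique residue mod 39.
    Write x = 0 + 3·t and substitute into x ≡ 7 (mod 13): 3·t ≡ 7 − 0 = 7 (mod 13).
    The inverse of 3 mod 13 is 9 (since 3·9 = 27 = 2·13 + 1), so t ≡ 9·7 = 63 ≡ 11 (mod 13).
    Then x = 0 + 3·11 = 33, valid modulo lcm(3, 13) = 39: x ≡ 33 (mod 39).
  Combine with x ≡ 4 (mod 7): since gcd(39, 7) = 1, we get a unique residue mod 273.
    Write x = 33 + 39·t and substitute into x ≡ 4 (mod 7): 39·t ≡ 4 − 33 = -29 (mod 7).
    Reduce coefficients mod 7: 4·t ≡ 6 (mod 7).
    The inverse of 4 mod 7 is 2 (since 4·2 = 8 = 1·7 + 1), so t ≡ 2·6 = 12 ≡ 5 (mod 7).
    Then x = 33 + 39·5 = 228, valid modulo lcm(39, 7) = 273: x ≡ 228 (mod 273).
Verify: 228 mod 3 = 0 ✓, 228 mod 13 = 7 ✓, 228 mod 7 = 4 ✓.

x ≡ 228 (mod 273).


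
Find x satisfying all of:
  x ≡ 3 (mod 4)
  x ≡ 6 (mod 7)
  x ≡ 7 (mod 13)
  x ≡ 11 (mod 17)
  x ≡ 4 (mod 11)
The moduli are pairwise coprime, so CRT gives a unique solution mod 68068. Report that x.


Product of moduli M = 4 · 7 · 13 · 17 · 11 = 68068.
Merge one congruence at a time:
  Start: x ≡ 3 (mod 4).
  Combine with x ≡ 6 (mod 7); new modulus lcm = 28.
    Write x = 3 + 4·t and substitute into x ≡ 6 (mod 7): 4·t ≡ 6 − 3 = 3 (mod 7).
    The inverse of 4 mod 7 is 2 (since 4·2 = 8 = 1·7 + 1), so t ≡ 2·3 = 6 ≡ 6 (mod 7).
    Then x = 3 + 4·6 = 27, valid modulo lcm(4, 7) = 28: x ≡ 27 (mod 28).
  Combine with x ≡ 7 (mod 13); new modulus lcm = 364.
    Write x = 27 + 28·t and substitute into x ≡ 7 (mod 13): 28·t ≡ 7 − 27 = -20 (mod 13).
    Reduce coefficients mod 13: 2·t ≡ 6 (mod 13).
    The inverse of 2 mod 13 is 7 (since 2·7 = 14 = 1·13 + 1), so t ≡ 7·6 = 42 ≡ 3 (mod 13).
    Then x = 27 + 28·3 = 111, valid modulo lcm(28, 13) = 364: x ≡ 111 (mod 364).
  Combine with x ≡ 11 (mod 17); new modulus lcm = 6188.
    Write x = 111 + 364·t and substitute into x ≡ 11 (mod 17): 364·t ≡ 11 − 111 = -100 (mod 17).
    Reduce coefficients mod 17: 7·t ≡ 2 (mod 17).
    The inverse of 7 mod 17 is 5 (since 7·5 = 35 = 2·17 + 1), so t ≡ 5·2 = 10 ≡ 10 (mod 17).
    Then x = 111 + 364·10 = 3751, valid modulo lcm(364, 17) = 6188: x ≡ 3751 (mod 6188).
  Combine with x ≡ 4 (mod 11); new modulus lcm = 68068.
    Write x = 3751 + 6188·t and substitute into x ≡ 4 (mod 11): 6188·t ≡ 4 − 3751 = -3747 (mod 11).
    Reduce coefficients mod 11: 6·t ≡ 4 (mod 11).
    The inverse of 6 mod 11 is 2 (since 6·2 = 12 = 1·11 + 1), so t ≡ 2·4 = 8 ≡ 8 (mod 11).
    Then x = 3751 + 6188·8 = 53255, valid modulo lcm(6188, 11) = 68068: x ≡ 53255 (mod 68068).
Verify against each original: 53255 mod 4 = 3, 53255 mod 7 = 6, 53255 mod 13 = 7, 53255 mod 17 = 11, 53255 mod 11 = 4.

x ≡ 53255 (mod 68068).


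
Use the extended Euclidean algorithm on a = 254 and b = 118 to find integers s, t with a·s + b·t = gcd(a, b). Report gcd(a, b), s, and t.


Euclidean algorithm on (254, 118) — divide until remainder is 0:
  254 = 2 · 118 + 18
  118 = 6 · 18 + 10
  18 = 1 · 10 + 8
  10 = 1 · 8 + 2
  8 = 4 · 2 + 0
gcd(254, 118) = 2.
Track Bezout coefficients alongside the remainders: start with r₀ = 254 = a·1 + b·0 (s = 1, t = 0) and r₁ = 118 = a·0 + b·1 (s = 0, t = 1); each new remainder r_{k+1} = r_{k-1} − q_k·r_k inherits s_{k+1} = s_{k-1} − q_k·s_k, t_{k+1} = t_{k-1} − q_k·t_k, so r_k = a·s_k + b·t_k at every step:
  q = 2: r = 18, s = 1 − 2·0 = 1, t = 0 − 2·1 = -2  (check: 254·1 + 118·(-2) = 18)
  q = 6: r = 10, s = 0 − 6·1 = -6, t = 1 − 6·(-2) = 13  (check: 254·(-6) + 118·13 = 10)
  q = 1: r = 8, s = 1 − 1·(-6) = 7, t = -2 − 1·13 = -15  (check: 254·7 + 118·(-15) = 8)
  q = 1: r = 2, s = -6 − 1·7 = -13, t = 13 − 1·(-15) = 28  (check: 254·(-13) + 118·28 = 2)
The row with r = 2 (the gcd) gives the Bezout coefficients s = -13, t = 28.
Result: 254 · (-13) + 118 · (28) = 2.

gcd(254, 118) = 2; s = -13, t = 28 (check: 254·(-13) + 118·28 = 2).


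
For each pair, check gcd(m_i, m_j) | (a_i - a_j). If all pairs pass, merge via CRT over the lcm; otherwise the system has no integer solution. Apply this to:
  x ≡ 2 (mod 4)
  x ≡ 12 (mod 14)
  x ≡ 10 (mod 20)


Moduli 4, 14, 20 are not pairwise coprime, so CRT works modulo lcm(m_i) when all pairwise compatibility conditions hold.
Pairwise compatibility: gcd(m_i, m_j) must divide a_i - a_j for every pair.
Merge one congruence at a time:
  Start: x ≡ 2 (mod 4).
  Combine with x ≡ 12 (mod 14): gcd(4, 14) = 2; 12 - 2 = 10, which IS divisible by 2, so compatible.
    Write x = 2 + 4·t and substitute into x ≡ 12 (mod 14): 4·t ≡ 12 − 2 = 10 (mod 14).
    Divide the congruence (and modulus) by g = 2: 2·t ≡ 5 (mod 7).
    The inverse of 2 mod 7 is 4 (since 2·4 = 8 = 1·7 + 1), so t ≡ 4·5 = 20 ≡ 6 (mod 7).
    Then x = 2 + 4·6 = 26, valid modulo lcm(4, 14) = 28: x ≡ 26 (mod 28).
  Combine with x ≡ 10 (mod 20): gcd(28, 20) = 4; 10 - 26 = -16, which IS divisible by 4, so compatible.
    Write x = 26 + 28·t and substitute into x ≡ 10 (mod 20): 28·t ≡ 10 − 26 = -16 (mod 20).
    Divide the congruence (and modulus) by g = 4: 7·t ≡ -4 (mod 5).
    Reduce coefficients mod 5: 2·t ≡ 1 (mod 5).
    The inverse of 2 mod 5 is 3 (since 2·3 = 6 = 1·5 + 1), so t ≡ 3·1 = 3 ≡ 3 (mod 5).
    Then x = 26 + 28·3 = 110, valid modulo lcm(28, 20) = 140: x ≡ 110 (mod 140).
Verify: 110 mod 4 = 2, 110 mod 14 = 12, 110 mod 20 = 10.

x ≡ 110 (mod 140).


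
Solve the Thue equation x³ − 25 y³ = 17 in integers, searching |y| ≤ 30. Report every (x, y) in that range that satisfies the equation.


The equation is x³ - 25y³ = 17. For fixed y, x³ = 25·y³ + 17, so a solution requires the RHS to be a perfect cube.
Strategy: iterate y from -30 to 30, compute RHS = 25·y³ + 17, and check whether it is a (positive or negative) perfect cube.
Check small values of y:
  y = 0: RHS = 17 is not a perfect cube.
  y = 1: RHS = 42 is not a perfect cube.
  y = -1: RHS = -8 = (-2)³ ⇒ x = -2 works.
  y = 2: RHS = 217 is not a perfect cube.
  y = -2: RHS = -183 is not a perfect cube.
  y = 3: RHS = 692 is not a perfect cube.
  y = -3: RHS = -658 is not a perfect cube.
Continuing the search up to |y| = 30 finds no further solutions beyond those listed.
Collected solutions: (-2, -1).

Solutions (with |y| ≤ 30): (-2, -1).


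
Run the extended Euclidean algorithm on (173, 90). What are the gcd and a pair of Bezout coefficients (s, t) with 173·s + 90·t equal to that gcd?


Euclidean algorithm on (173, 90) — divide until remainder is 0:
  173 = 1 · 90 + 83
  90 = 1 · 83 + 7
  83 = 11 · 7 + 6
  7 = 1 · 6 + 1
  6 = 6 · 1 + 0
gcd(173, 90) = 1.
Track Bezout coefficients alongside the remainders: start with r₀ = 173 = a·1 + b·0 (s = 1, t = 0) and r₁ = 90 = a·0 + b·1 (s = 0, t = 1); each new remainder r_{k+1} = r_{k-1} − q_k·r_k inherits s_{k+1} = s_{k-1} − q_k·s_k, t_{k+1} = t_{k-1} − q_k·t_k, so r_k = a·s_k + b·t_k at every step:
  q = 1: r = 83, s = 1 − 1·0 = 1, t = 0 − 1·1 = -1  (check: 173·1 + 90·(-1) = 83)
  q = 1: r = 7, s = 0 − 1·1 = -1, t = 1 − 1·(-1) = 2  (check: 173·(-1) + 90·2 = 7)
  q = 11: r = 6, s = 1 − 11·(-1) = 12, t = -1 − 11·2 = -23  (check: 173·12 + 90·(-23) = 6)
  q = 1: r = 1, s = -1 − 1·12 = -13, t = 2 − 1·(-23) = 25  (check: 173·(-13) + 90·25 = 1)
The row with r = 1 (the gcd) gives the Bezout coefficients s = -13, t = 25.
Result: 173 · (-13) + 90 · (25) = 1.

gcd(173, 90) = 1; s = -13, t = 25 (check: 173·(-13) + 90·25 = 1).


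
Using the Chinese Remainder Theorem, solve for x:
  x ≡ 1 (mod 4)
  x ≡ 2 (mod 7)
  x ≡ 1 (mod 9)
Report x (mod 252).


Moduli 4, 7, 9 are pairwise coprime; by CRT there is a unique solution modulo M = 4 · 7 · 9 = 252.
Solve pairwise, accumulating the modulus:
  Start with x ≡ 1 (mod 4).
  Combine with x ≡ 2 (mod 7): since gcd(4, 7) = 1, we get a unique residue mod 28.
    Write x = 1 + 4·t and substitute into x ≡ 2 (mod 7): 4·t ≡ 2 − 1 = 1 (mod 7).
    The inverse of 4 mod 7 is 2 (since 4·2 = 8 = 1·7 + 1), so t ≡ 2·1 = 2 ≡ 2 (mod 7).
    Then x = 1 + 4·2 = 9, valid modulo lcm(4, 7) = 28: x ≡ 9 (mod 28).
  Combine with x ≡ 1 (mod 9): since gcd(28, 9) = 1, we get a unique residue mod 252.
    Write x = 9 + 28·t and substitute into x ≡ 1 (mod 9): 28·t ≡ 1 − 9 = -8 (mod 9).
    Reduce coefficients mod 9: 1·t ≡ 1 (mod 9).
    So t ≡ 1 (mod 9).
    Then x = 9 + 28·1 = 37, valid modulo lcm(28, 9) = 252: x ≡ 37 (mod 252).
Verify: 37 mod 4 = 1 ✓, 37 mod 7 = 2 ✓, 37 mod 9 = 1 ✓.

x ≡ 37 (mod 252).


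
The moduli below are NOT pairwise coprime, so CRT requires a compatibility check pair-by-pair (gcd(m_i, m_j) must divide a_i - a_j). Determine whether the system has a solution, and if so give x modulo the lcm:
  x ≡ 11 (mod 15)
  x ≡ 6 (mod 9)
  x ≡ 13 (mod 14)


Moduli 15, 9, 14 are not pairwise coprime, so CRT works modulo lcm(m_i) when all pairwise compatibility conditions hold.
Pairwise compatibility: gcd(m_i, m_j) must divide a_i - a_j for every pair.
Merge one congruence at a time:
  Start: x ≡ 11 (mod 15).
  Combine with x ≡ 6 (mod 9): gcd(15, 9) = 3, and 6 - 11 = -5 is NOT divisible by 3.
    ⇒ system is inconsistent (no integer solution).

No solution (the system is inconsistent).


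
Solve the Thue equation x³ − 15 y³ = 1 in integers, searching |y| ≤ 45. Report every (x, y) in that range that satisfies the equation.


The equation is x³ - 15y³ = 1. For fixed y, x³ = 15·y³ + 1, so a solution requires the RHS to be a perfect cube.
Strategy: iterate y from -45 to 45, compute RHS = 15·y³ + 1, and check whether it is a (positive or negative) perfect cube.
Check small values of y:
  y = 0: RHS = 1 = (1)³ ⇒ x = 1 works.
  y = 1: RHS = 16 is not a perfect cube.
  y = -1: RHS = -14 is not a perfect cube.
  y = 2: RHS = 121 is not a perfect cube.
  y = -2: RHS = -119 is not a perfect cube.
  y = 3: RHS = 406 is not a perfect cube.
  y = -3: RHS = -404 is not a perfect cube.
Continuing the search up to |y| = 45 finds no further solutions beyond those listed.
Collected solutions: (1, 0).

Solutions (with |y| ≤ 45): (1, 0).


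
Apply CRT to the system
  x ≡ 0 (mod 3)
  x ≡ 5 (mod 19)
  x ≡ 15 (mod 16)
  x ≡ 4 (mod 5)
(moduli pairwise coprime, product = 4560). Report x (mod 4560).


Product of moduli M = 3 · 19 · 16 · 5 = 4560.
Merge one congruence at a time:
  Start: x ≡ 0 (mod 3).
  Combine with x ≡ 5 (mod 19); new modulus lcm = 57.
    Write x = 0 + 3·t and substitute into x ≡ 5 (mod 19): 3·t ≡ 5 − 0 = 5 (mod 19).
    The inverse of 3 mod 19 is 13 (since 3·13 = 39 = 2·19 + 1), so t ≡ 13·5 = 65 ≡ 8 (mod 19).
    Then x = 0 + 3·8 = 24, valid modulo lcm(3, 19) = 57: x ≡ 24 (mod 57).
  Combine with x ≡ 15 (mod 16); new modulus lcm = 912.
    Write x = 24 + 57·t and substitute into x ≡ 15 (mod 16): 57·t ≡ 15 − 24 = -9 (mod 16).
    Reduce coefficients mod 16: 9·t ≡ 7 (mod 16).
    The inverse of 9 mod 16 is 9 (since 9·9 = 81 = 5·16 + 1), so t ≡ 9·7 = 63 ≡ 15 (mod 16).
    Then x = 24 + 57·15 = 879, valid modulo lcm(57, 16) = 912: x ≡ 879 (mod 912).
  Combine with x ≡ 4 (mod 5); new modulus lcm = 4560.
    Write x = 879 + 912·t and substitute into x ≡ 4 (mod 5): 912·t ≡ 4 − 879 = -875 (mod 5).
    Reduce coefficients mod 5: 2·t ≡ 0 (mod 5).
    The inverse of 2 mod 5 is 3 (since 2·3 = 6 = 1·5 + 1), so t ≡ 3·0 = 0 ≡ 0 (mod 5).
    Then x = 879 + 912·0 = 879, valid modulo lcm(912, 5) = 4560: x ≡ 879 (mod 4560).
Verify against each original: 879 mod 3 = 0, 879 mod 19 = 5, 879 mod 16 = 15, 879 mod 5 = 4.

x ≡ 879 (mod 4560).


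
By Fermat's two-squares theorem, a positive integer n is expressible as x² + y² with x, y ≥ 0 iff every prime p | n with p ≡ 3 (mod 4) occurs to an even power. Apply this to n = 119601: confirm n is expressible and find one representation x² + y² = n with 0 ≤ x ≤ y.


Step 1: Factor n = 119601 = 3^2 · 97 · 137.
Step 2: Check the mod-4 condition on each prime factor: 3 ≡ 3 (mod 4), exponent 2 (must be even); 97 ≡ 1 (mod 4), exponent 1; 137 ≡ 1 (mod 4), exponent 1.
All primes ≡ 3 (mod 4) appear to even exponent (or don't appear), so by the two-squares theorem n IS expressible as a sum of two squares.
Step 3: Build a representation. Group n = k² · m with k = 3 and m = 97 · 137 = 13289 (a product of primes ≡ 1 (mod 4)); a representation of m scales to one of n via (k·x)² + (k·y)² = k²(x² + y²). Each prime p ≡ 1 (mod 4) is itself a sum of two squares; find a² by testing p − a² for a perfect square:
  97: 97 − 1² = 96, 97 − 2² = 93, 97 − 3² = 88, 97 − 4² = 81 = 9² ⇒ 97 = 4² + 9².
  137: 137 − 1² = 136, 137 − 2² = 133, 137 − 3² = 128, 137 − 4² = 121 = 11² ⇒ 137 = 4² + 11².
  Combine using the Brahmagupta–Fibonacci identity (a² + b²)(c² + d²) = (ac − bd)² + (ad + bc)² = (ac + bd)² + (ad − bc)²:
  97 · 137 = 13289: from (4² + 9²)(4² + 11²), take (4·4 − 9·11, 4·11 + 9·4) = (16 − 99, 44 + 36) = (-83, 80); dropping signs (only squares matter) gives (83, 80); check 83² + 80² = 6889 + 6400 = 13289 ✓.
  Scale by k = 3: (3·83, 3·80) = (249, 240).
Step 4: Order so x ≤ y and verify: 240² + 249² = 57600 + 62001 = 119601 = n. ✓

n = 119601 = 240² + 249² (one valid representation with x ≤ y).


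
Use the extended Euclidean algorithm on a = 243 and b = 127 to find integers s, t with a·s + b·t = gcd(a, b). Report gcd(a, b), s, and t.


Euclidean algorithm on (243, 127) — divide until remainder is 0:
  243 = 1 · 127 + 116
  127 = 1 · 116 + 11
  116 = 10 · 11 + 6
  11 = 1 · 6 + 5
  6 = 1 · 5 + 1
  5 = 5 · 1 + 0
gcd(243, 127) = 1.
Track Bezout coefficients alongside the remainders: start with r₀ = 243 = a·1 + b·0 (s = 1, t = 0) and r₁ = 127 = a·0 + b·1 (s = 0, t = 1); each new remainder r_{k+1} = r_{k-1} − q_k·r_k inherits s_{k+1} = s_{k-1} − q_k·s_k, t_{k+1} = t_{k-1} − q_k·t_k, so r_k = a·s_k + b·t_k at every step:
  q = 1: r = 116, s = 1 − 1·0 = 1, t = 0 − 1·1 = -1  (check: 243·1 + 127·(-1) = 116)
  q = 1: r = 11, s = 0 − 1·1 = -1, t = 1 − 1·(-1) = 2  (check: 243·(-1) + 127·2 = 11)
  q = 10: r = 6, s = 1 − 10·(-1) = 11, t = -1 − 10·2 = -21  (check: 243·11 + 127·(-21) = 6)
  q = 1: r = 5, s = -1 − 1·11 = -12, t = 2 − 1·(-21) = 23  (check: 243·(-12) + 127·23 = 5)
  q = 1: r = 1, s = 11 − 1·(-12) = 23, t = -21 − 1·23 = -44  (check: 243·23 + 127·(-44) = 1)
The row with r = 1 (the gcd) gives the Bezout coefficients s = 23, t = -44.
Result: 243 · (23) + 127 · (-44) = 1.

gcd(243, 127) = 1; s = 23, t = -44 (check: 243·23 + 127·(-44) = 1).


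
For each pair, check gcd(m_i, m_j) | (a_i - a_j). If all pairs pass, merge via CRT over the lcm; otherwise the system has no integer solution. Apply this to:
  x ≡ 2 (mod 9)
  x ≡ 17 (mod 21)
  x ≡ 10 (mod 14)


Moduli 9, 21, 14 are not pairwise coprime, so CRT works modulo lcm(m_i) when all pairwise compatibility conditions hold.
Pairwise compatibility: gcd(m_i, m_j) must divide a_i - a_j for every pair.
Merge one congruence at a time:
  Start: x ≡ 2 (mod 9).
  Combine with x ≡ 17 (mod 21): gcd(9, 21) = 3; 17 - 2 = 15, which IS divisible by 3, so compatible.
    Write x = 2 + 9·t and substitute into x ≡ 17 (mod 21): 9·t ≡ 17 − 2 = 15 (mod 21).
    Divide the congruence (and modulus) by g = 3: 3·t ≡ 5 (mod 7).
    The inverse of 3 mod 7 is 5 (since 3·5 = 15 = 2·7 + 1), so t ≡ 5·5 = 25 ≡ 4 (mod 7).
    Then x = 2 + 9·4 = 38, valid modulo lcm(9, 21) = 63: x ≡ 38 (mod 63).
  Combine with x ≡ 10 (mod 14): gcd(63, 14) = 7; 10 - 38 = -28, which IS divisible by 7, so compatible.
    Write x = 38 + 63·t and substitute into x ≡ 10 (mod 14): 63·t ≡ 10 − 38 = -28 (mod 14).
    Divide the congruence (and modulus) by g = 7: 9·t ≡ -4 (mod 2).
    Reduce coefficients mod 2: 1·t ≡ 0 (mod 2).
    So t ≡ 0 (mod 2).
    Then x = 38 + 63·0 = 38, valid modulo lcm(63, 14) = 126: x ≡ 38 (mod 126).
Verify: 38 mod 9 = 2, 38 mod 21 = 17, 38 mod 14 = 10.

x ≡ 38 (mod 126).


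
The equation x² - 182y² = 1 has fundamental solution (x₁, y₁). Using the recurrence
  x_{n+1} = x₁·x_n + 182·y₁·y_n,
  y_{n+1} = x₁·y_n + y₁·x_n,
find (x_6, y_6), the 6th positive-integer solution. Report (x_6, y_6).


Step 1: Find the fundamental solution (x₁, y₁) of x² - 182y² = 1.
  Expand √182 as a continued fraction. a₀ = ⌊√182⌋ = 13; iterate m_{k+1} = d_k·a_k − m_k, d_{k+1} = (182 − m_{k+1}²)/d_k, a_{k+1} = ⌊(a₀ + m_{k+1})/d_{k+1}⌋ (starting m₀ = 0, d₀ = 1), with convergents p_k = a_k·p_{k-1} + p_{k-2}, q_k = a_k·q_{k-1} + q_{k-2} (p₋₁ = 1, q₋₁ = 0):
  k = 0: a₀ = 13; p₀/q₀ = 13/1; p₀² − 182·q₀² = 169 − 182 = -13.
  k = 1: m = 13, d = 13, a = ⌊(13 + 13)/13⌋ = 2; p/q = (2·13 + 1)/(2·1 + 0) = 27/2; p² − 182·q² = 729 − 728 = 1.
  The first convergent with p² − 182·q² = 1 gives the fundamental solution (x₁, y₁) = (27, 2).
Step 2: Apply the recurrence (x_{n+1}, y_{n+1}) = (x₁x_n + 182y₁y_n, x₁y_n + y₁x_n) repeatedly.
  From (x_1, y_1) = (27, 2): x_2 = 27·27 + 182·2·2 = 1457; y_2 = 27·2 + 2·27 = 108.
  From (x_2, y_2) = (1457, 108): x_3 = 27·1457 + 182·2·108 = 78651; y_3 = 27·108 + 2·1457 = 5830.
  From (x_3, y_3) = (78651, 5830): x_4 = 27·78651 + 182·2·5830 = 4245697; y_4 = 27·5830 + 2·78651 = 314712.
  From (x_4, y_4) = (4245697, 314712): x_5 = 27·4245697 + 182·2·314712 = 229188987; y_5 = 27·314712 + 2·4245697 = 16988618.
  From (x_5, y_5) = (229188987, 16988618): x_6 = 27·229188987 + 182·2·16988618 = 12371959601; y_6 = 27·16988618 + 2·229188987 = 917070660.
Step 3: Verify x_6² - 182·y_6² = 153065384368776079201 - 153065384368776079200 = 1 (should be 1). ✓

(x_1, y_1) = (27, 2); (x_6, y_6) = (12371959601, 917070660).


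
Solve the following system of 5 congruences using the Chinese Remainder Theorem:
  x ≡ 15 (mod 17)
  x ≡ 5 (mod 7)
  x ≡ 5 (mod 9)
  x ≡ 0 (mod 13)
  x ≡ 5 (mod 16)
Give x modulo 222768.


Product of moduli M = 17 · 7 · 9 · 13 · 16 = 222768.
Merge one congruence at a time:
  Start: x ≡ 15 (mod 17).
  Combine with x ≡ 5 (mod 7); new modulus lcm = 119.
    Write x = 15 + 17·t and substitute into x ≡ 5 (mod 7): 17·t ≡ 5 − 15 = -10 (mod 7).
    Reduce coefficients mod 7: 3·t ≡ 4 (mod 7).
    The inverse of 3 mod 7 is 5 (since 3·5 = 15 = 2·7 + 1), so t ≡ 5·4 = 20 ≡ 6 (mod 7).
    Then x = 15 + 17·6 = 117, valid modulo lcm(17, 7) = 119: x ≡ 117 (mod 119).
  Combine with x ≡ 5 (mod 9); new modulus lcm = 1071.
    Write x = 117 + 119·t and substitute into x ≡ 5 (mod 9): 119·t ≡ 5 − 117 = -112 (mod 9).
    Reduce coefficients mod 9: 2·t ≡ 5 (mod 9).
    The inverse of 2 mod 9 is 5 (since 2·5 = 10 = 1·9 + 1), so t ≡ 5·5 = 25 ≡ 7 (mod 9).
    Then x = 117 + 119·7 = 950, valid modulo lcm(119, 9) = 1071: x ≡ 950 (mod 1071).
  Combine with x ≡ 0 (mod 13); new modulus lcm = 13923.
    Write x = 950 + 1071·t and substitute into x ≡ 0 (mod 13): 1071·t ≡ 0 − 950 = -950 (mod 13).
    Reduce coefficients mod 13: 5·t ≡ 12 (mod 13).
    The inverse of 5 mod 13 is 8 (since 5·8 = 40 = 3·13 + 1), so t ≡ 8·12 = 96 ≡ 5 (mod 13).
    Then x = 950 + 1071·5 = 6305, valid modulo lcm(1071, 13) = 13923: x ≡ 6305 (mod 13923).
  Combine with x ≡ 5 (mod 16); new modulus lcm = 222768.
    Write x = 6305 + 13923·t and substitute into x ≡ 5 (mod 16): 13923·t ≡ 5 − 6305 = -6300 (mod 16).
    Reduce coefficients mod 16: 3·t ≡ 4 (mod 16).
    The inverse of 3 mod 16 is 11 (since 3·11 = 33 = 2·16 + 1), so t ≡ 11·4 = 44 ≡ 12 (mod 16).
    Then x = 6305 + 13923·12 = 173381, valid modulo lcm(13923, 16) = 222768: x ≡ 173381 (mod 222768).
Verify against each original: 173381 mod 17 = 15, 173381 mod 7 = 5, 173381 mod 9 = 5, 173381 mod 13 = 0, 173381 mod 16 = 5.

x ≡ 173381 (mod 222768).


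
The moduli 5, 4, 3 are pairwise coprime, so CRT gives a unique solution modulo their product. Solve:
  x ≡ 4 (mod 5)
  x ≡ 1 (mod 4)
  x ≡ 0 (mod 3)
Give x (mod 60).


Moduli 5, 4, 3 are pairwise coprime; by CRT there is a unique solution modulo M = 5 · 4 · 3 = 60.
Solve pairwise, accumulating the modulus:
  Start with x ≡ 4 (mod 5).
  Combine with x ≡ 1 (mod 4): since gcd(5, 4) = 1, we get a unique residue mod 20.
    Write x = 4 + 5·t and substitute into x ≡ 1 (mod 4): 5·t ≡ 1 − 4 = -3 (mod 4).
    Reduce coefficients mod 4: 1·t ≡ 1 (mod 4).
    So t ≡ 1 (mod 4).
    Then x = 4 + 5·1 = 9, valid modulo lcm(5, 4) = 20: x ≡ 9 (mod 20).
  Combine with x ≡ 0 (mod 3): since gcd(20, 3) = 1, we get a unique residue mod 60.
    Write x = 9 + 20·t and substitute into x ≡ 0 (mod 3): 20·t ≡ 0 − 9 = -9 (mod 3).
    Reduce coefficients mod 3: 2·t ≡ 0 (mod 3).
    The inverse of 2 mod 3 is 2 (since 2·2 = 4 = 1·3 + 1), so t ≡ 2·0 = 0 ≡ 0 (mod 3).
    Then x = 9 + 20·0 = 9, valid modulo lcm(20, 3) = 60: x ≡ 9 (mod 60).
Verify: 9 mod 5 = 4 ✓, 9 mod 4 = 1 ✓, 9 mod 3 = 0 ✓.

x ≡ 9 (mod 60).


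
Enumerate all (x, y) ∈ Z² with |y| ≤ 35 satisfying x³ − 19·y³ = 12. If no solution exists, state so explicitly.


The equation is x³ - 19y³ = 12. For fixed y, x³ = 19·y³ + 12, so a solution requires the RHS to be a perfect cube.
Strategy: iterate y from -35 to 35, compute RHS = 19·y³ + 12, and check whether it is a (positive or negative) perfect cube.
Check small values of y:
  y = 0: RHS = 12 is not a perfect cube.
  y = 1: RHS = 31 is not a perfect cube.
  y = -1: RHS = -7 is not a perfect cube.
  y = 2: RHS = 164 is not a perfect cube.
  y = -2: RHS = -140 is not a perfect cube.
  y = 3: RHS = 525 is not a perfect cube.
  y = -3: RHS = -501 is not a perfect cube.
Continuing the search up to |y| = 35 finds no solutions either.
No (x, y) in the scanned range satisfies the equation.

No integer solutions with |y| ≤ 35.
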